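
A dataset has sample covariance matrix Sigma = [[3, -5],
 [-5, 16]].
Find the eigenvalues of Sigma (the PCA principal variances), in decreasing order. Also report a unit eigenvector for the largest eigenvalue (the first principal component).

Step 1 — characteristic polynomial of 2×2 Sigma:
  det(Sigma - λI) = λ² - trace · λ + det = 0.
  trace = 3 + 16 = 19, det = 3·16 - (-5)² = 23.
Step 2 — discriminant:
  Δ = trace² - 4·det = 361 - 92 = 269.
Step 3 — eigenvalues:
  λ = (trace ± √Δ)/2 = (19 ± 16.4012)/2,
  λ_1 = 17.7006,  λ_2 = 1.2994.

Step 4 — unit eigenvector for λ_1: solve (Sigma - λ_1 I)v = 0. First row:
  (3 - 17.7006)·v_x + (-5)·v_y = 0, i.e. (-14.7006)·v_x + (-5)·v_y = 0,
  so v ∝ (b, λ_1 - a) = (-5, 14.7006); multiply by -1 so the first entry is positive: u = (5, -14.7006).
  ||u|| = √((5)² + (-14.7006)²) = √(241.1079) ≈ 15.5277,
  v_1 = u/||u|| ≈ (0.322, -0.9467) (||v_1|| = 1).

λ_1 = 17.7006,  λ_2 = 1.2994;  v_1 ≈ (0.322, -0.9467)


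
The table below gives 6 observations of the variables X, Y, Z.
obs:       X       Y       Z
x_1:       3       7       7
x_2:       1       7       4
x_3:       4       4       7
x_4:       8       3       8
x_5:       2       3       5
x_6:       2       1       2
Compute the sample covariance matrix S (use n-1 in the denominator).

Step 1 — column means:
  mean(X) = (3 + 1 + 4 + 8 + 2 + 2) / 6 = 20/6 = 3.3333
  mean(Y) = (7 + 7 + 4 + 3 + 3 + 1) / 6 = 25/6 = 4.1667
  mean(Z) = (7 + 4 + 7 + 8 + 5 + 2) / 6 = 33/6 = 5.5

Step 2 — sample covariance S[i,j] = (1/(n-1)) · Σ_k (x_{k,i} - mean_i) · (x_{k,j} - mean_j), with n-1 = 5.
  S[X,X] = ((-0.3333)·(-0.3333) + (-2.3333)·(-2.3333) + (0.6667)·(0.6667) + (4.6667)·(4.6667) + (-1.3333)·(-1.3333) + (-1.3333)·(-1.3333)) / 5 = 31.3333/5 = 6.2667
  S[X,Y] = ((-0.3333)·(2.8333) + (-2.3333)·(2.8333) + (0.6667)·(-0.1667) + (4.6667)·(-1.1667) + (-1.3333)·(-1.1667) + (-1.3333)·(-3.1667)) / 5 = -7.3333/5 = -1.4667
  S[X,Z] = ((-0.3333)·(1.5) + (-2.3333)·(-1.5) + (0.6667)·(1.5) + (4.6667)·(2.5) + (-1.3333)·(-0.5) + (-1.3333)·(-3.5)) / 5 = 21/5 = 4.2
  S[Y,Y] = ((2.8333)·(2.8333) + (2.8333)·(2.8333) + (-0.1667)·(-0.1667) + (-1.1667)·(-1.1667) + (-1.1667)·(-1.1667) + (-3.1667)·(-3.1667)) / 5 = 28.8333/5 = 5.7667
  S[Y,Z] = ((2.8333)·(1.5) + (2.8333)·(-1.5) + (-0.1667)·(1.5) + (-1.1667)·(2.5) + (-1.1667)·(-0.5) + (-3.1667)·(-3.5)) / 5 = 8.5/5 = 1.7
  S[Z,Z] = ((1.5)·(1.5) + (-1.5)·(-1.5) + (1.5)·(1.5) + (2.5)·(2.5) + (-0.5)·(-0.5) + (-3.5)·(-3.5)) / 5 = 25.5/5 = 5.1

S is symmetric (S[j,i] = S[i,j]). Assembling:

S = [[6.2667, -1.4667, 4.2],
 [-1.4667, 5.7667, 1.7],
 [4.2, 1.7, 5.1]]


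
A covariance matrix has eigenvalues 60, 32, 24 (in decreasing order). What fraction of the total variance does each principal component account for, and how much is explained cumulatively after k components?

Step 1 — total variance = trace(Sigma) = Σ λ_i = 60 + 32 + 24 = 116.

Step 2 — fraction explained by component i = λ_i / Σ λ:
  PC1: 60/116 = 0.5172
  PC2: 32/116 = 0.2759
  PC3: 24/116 = 0.2069

Step 3 — cumulative fraction after k components = (λ_1 + ... + λ_k) / Σ λ:
  k = 1: 60/116 = 0.5172
  k = 2: (60 + 32)/116 = 92/116 = 0.7931
  k = 3: (60 + 32 + 24)/116 = 116/116 = 1

Summary (fraction, with percent):

explained: PC1 0.5172 (51.72%), PC2 0.2759 (27.59%), PC3 0.2069 (20.69%);  cumulative: 0.5172, 0.7931, 1


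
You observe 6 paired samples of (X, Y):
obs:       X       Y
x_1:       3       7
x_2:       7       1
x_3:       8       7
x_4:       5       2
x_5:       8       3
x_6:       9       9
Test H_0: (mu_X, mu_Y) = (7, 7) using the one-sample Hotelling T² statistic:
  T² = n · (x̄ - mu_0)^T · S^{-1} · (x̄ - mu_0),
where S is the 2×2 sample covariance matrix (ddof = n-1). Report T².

Step 1 — sample mean vector:
  mean(X) = (3 + 7 + 8 + 5 + 8 + 9) / 6 = 40/6 = 6.6667
  mean(Y) = (7 + 1 + 7 + 2 + 3 + 9) / 6 = 29/6 = 4.8333
  x̄ = (6.6667, 4.8333),  deviation x̄ - mu_0 = (6.6667, 4.8333) - (7, 7) = (-0.3333, -2.1667).

Step 2 — sample covariance matrix, S[i,j] = (1/(n-1)) · Σ_k (x_{k,i} - mean_i) · (x_{k,j} - mean_j), divisor n-1 = 5:
  S[X,X] = ((-3.6667)·(-3.6667) + (0.3333)·(0.3333) + (1.3333)·(1.3333) + (-1.6667)·(-1.6667) + (1.3333)·(1.3333) + (2.3333)·(2.3333)) / 5 = 25.3333/5 = 5.0667
  S[X,Y] = ((-3.6667)·(2.1667) + (0.3333)·(-3.8333) + (1.3333)·(2.1667) + (-1.6667)·(-2.8333) + (1.3333)·(-1.8333) + (2.3333)·(4.1667)) / 5 = 5.6667/5 = 1.1333
  S[Y,Y] = ((2.1667)·(2.1667) + (-3.8333)·(-3.8333) + (2.1667)·(2.1667) + (-2.8333)·(-2.8333) + (-1.8333)·(-1.8333) + (4.1667)·(4.1667)) / 5 = 52.8333/5 = 10.5667
  S = [[5.0667, 1.1333],
 [1.1333, 10.5667]].

Step 3 — invert S. det(S) = 5.0667·10.5667 - (1.1333)² = 52.2533.
  S^{-1} = (1/det) · [[d, -b], [-b, a]] = [[0.2022, -0.0217],
 [-0.0217, 0.097]].

Step 4 — quadratic form (x̄ - mu_0)^T · S^{-1} · (x̄ - mu_0):
  S^{-1} · (x̄ - mu_0) = (-0.0204, -0.2029),
  (x̄ - mu_0)^T · [...] = (-0.3333)·(-0.0204) + (-2.1667)·(-0.2029) = 0.4463.

Step 5 — scale by n: T² = 6 · 0.4463 = 2.678.

T² ≈ 2.678


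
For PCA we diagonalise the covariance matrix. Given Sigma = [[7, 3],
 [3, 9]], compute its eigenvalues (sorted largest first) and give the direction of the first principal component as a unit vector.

Step 1 — characteristic polynomial of 2×2 Sigma:
  det(Sigma - λI) = λ² - trace · λ + det = 0.
  trace = 7 + 9 = 16, det = 7·9 - (3)² = 54.
Step 2 — discriminant:
  Δ = trace² - 4·det = 256 - 216 = 40.
Step 3 — eigenvalues:
  λ = (trace ± √Δ)/2 = (16 ± 6.3246)/2,
  λ_1 = 11.1623,  λ_2 = 4.8377.

Step 4 — unit eigenvector for λ_1: solve (Sigma - λ_1 I)v = 0. First row:
  (7 - 11.1623)·v_x + (3)·v_y = 0, i.e. (-4.1623)·v_x + (3)·v_y = 0,
  so v ∝ (b, λ_1 - a) = (3, 4.1623) = u.
  ||u|| = √((3)² + (4.1623)²) = √(26.3246) ≈ 5.1307,
  v_1 = u/||u|| ≈ (0.5847, 0.8112) (||v_1|| = 1).

λ_1 = 11.1623,  λ_2 = 4.8377;  v_1 ≈ (0.5847, 0.8112)


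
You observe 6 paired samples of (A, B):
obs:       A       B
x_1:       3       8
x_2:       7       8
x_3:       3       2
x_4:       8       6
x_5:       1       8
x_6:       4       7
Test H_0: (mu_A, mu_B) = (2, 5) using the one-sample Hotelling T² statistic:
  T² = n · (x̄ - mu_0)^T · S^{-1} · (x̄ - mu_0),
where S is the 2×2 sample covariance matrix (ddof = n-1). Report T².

Step 1 — sample mean vector:
  mean(A) = (3 + 7 + 3 + 8 + 1 + 4) / 6 = 26/6 = 4.3333
  mean(B) = (8 + 8 + 2 + 6 + 8 + 7) / 6 = 39/6 = 6.5
  x̄ = (4.3333, 6.5),  deviation x̄ - mu_0 = (4.3333, 6.5) - (2, 5) = (2.3333, 1.5).

Step 2 — sample covariance matrix, S[i,j] = (1/(n-1)) · Σ_k (x_{k,i} - mean_i) · (x_{k,j} - mean_j), divisor n-1 = 5:
  S[A,A] = ((-1.3333)·(-1.3333) + (2.6667)·(2.6667) + (-1.3333)·(-1.3333) + (3.6667)·(3.6667) + (-3.3333)·(-3.3333) + (-0.3333)·(-0.3333)) / 5 = 35.3333/5 = 7.0667
  S[A,B] = ((-1.3333)·(1.5) + (2.6667)·(1.5) + (-1.3333)·(-4.5) + (3.6667)·(-0.5) + (-3.3333)·(1.5) + (-0.3333)·(0.5)) / 5 = 1/5 = 0.2
  S[B,B] = ((1.5)·(1.5) + (1.5)·(1.5) + (-4.5)·(-4.5) + (-0.5)·(-0.5) + (1.5)·(1.5) + (0.5)·(0.5)) / 5 = 27.5/5 = 5.5
  S = [[7.0667, 0.2],
 [0.2, 5.5]].

Step 3 — invert S. det(S) = 7.0667·5.5 - (0.2)² = 38.8267.
  S^{-1} = (1/det) · [[d, -b], [-b, a]] = [[0.1417, -0.0052],
 [-0.0052, 0.182]].

Step 4 — quadratic form (x̄ - mu_0)^T · S^{-1} · (x̄ - mu_0):
  S^{-1} · (x̄ - mu_0) = (0.3228, 0.261),
  (x̄ - mu_0)^T · [...] = (2.3333)·(0.3228) + (1.5)·(0.261) = 1.1447.

Step 5 — scale by n: T² = 6 · 1.1447 = 6.8681.

T² ≈ 6.8681


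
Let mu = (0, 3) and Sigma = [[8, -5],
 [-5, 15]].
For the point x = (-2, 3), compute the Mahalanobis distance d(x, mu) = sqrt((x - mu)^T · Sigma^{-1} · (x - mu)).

Step 1 — centre the observation: (x - mu) = (-2, 0).

Step 2 — invert Sigma. det(Sigma) = 8·15 - (-5)² = 95.
  Sigma^{-1} = (1/det) · [[d, -b], [-b, a]] = [[0.1579, 0.0526],
 [0.0526, 0.0842]].

Step 3 — form the quadratic (x - mu)^T · Sigma^{-1} · (x - mu):
  Sigma^{-1} · (x - mu) = (-0.3158, -0.1053).
  (x - mu)^T · [Sigma^{-1} · (x - mu)] = (-2)·(-0.3158) + (0)·(-0.1053) = 0.6316.

Step 4 — take square root: d = √(0.6316) ≈ 0.7947.

d(x, mu) = √(0.6316) ≈ 0.7947


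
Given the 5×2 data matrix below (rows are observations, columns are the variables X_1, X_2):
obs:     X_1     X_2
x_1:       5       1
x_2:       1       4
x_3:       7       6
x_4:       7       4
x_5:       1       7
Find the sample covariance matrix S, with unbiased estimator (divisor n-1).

Step 1 — column means:
  mean(X_1) = (5 + 1 + 7 + 7 + 1) / 5 = 21/5 = 4.2
  mean(X_2) = (1 + 4 + 6 + 4 + 7) / 5 = 22/5 = 4.4

Step 2 — sample covariance S[i,j] = (1/(n-1)) · Σ_k (x_{k,i} - mean_i) · (x_{k,j} - mean_j), with n-1 = 4.
  S[X_1,X_1] = ((0.8)·(0.8) + (-3.2)·(-3.2) + (2.8)·(2.8) + (2.8)·(2.8) + (-3.2)·(-3.2)) / 4 = 36.8/4 = 9.2
  S[X_1,X_2] = ((0.8)·(-3.4) + (-3.2)·(-0.4) + (2.8)·(1.6) + (2.8)·(-0.4) + (-3.2)·(2.6)) / 4 = -6.4/4 = -1.6
  S[X_2,X_2] = ((-3.4)·(-3.4) + (-0.4)·(-0.4) + (1.6)·(1.6) + (-0.4)·(-0.4) + (2.6)·(2.6)) / 4 = 21.2/4 = 5.3

S is symmetric (S[j,i] = S[i,j]). Assembling:

S = [[9.2, -1.6],
 [-1.6, 5.3]]


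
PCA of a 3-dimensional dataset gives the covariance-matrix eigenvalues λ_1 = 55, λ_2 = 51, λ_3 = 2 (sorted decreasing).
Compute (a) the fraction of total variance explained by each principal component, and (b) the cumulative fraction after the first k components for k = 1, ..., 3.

Step 1 — total variance = trace(Sigma) = Σ λ_i = 55 + 51 + 2 = 108.

Step 2 — fraction explained by component i = λ_i / Σ λ:
  PC1: 55/108 = 0.5093
  PC2: 51/108 = 0.4722
  PC3: 2/108 = 0.0185

Step 3 — cumulative fraction after k components = (λ_1 + ... + λ_k) / Σ λ:
  k = 1: 55/108 = 0.5093
  k = 2: (55 + 51)/108 = 106/108 = 0.9815
  k = 3: (55 + 51 + 2)/108 = 108/108 = 1

Summary (fraction, with percent):

explained: PC1 0.5093 (50.93%), PC2 0.4722 (47.22%), PC3 0.0185 (1.85%);  cumulative: 0.5093, 0.9815, 1


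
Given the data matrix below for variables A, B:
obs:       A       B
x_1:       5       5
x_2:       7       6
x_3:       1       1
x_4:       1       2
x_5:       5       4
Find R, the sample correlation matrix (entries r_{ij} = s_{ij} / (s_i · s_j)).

Step 1 — column means:
  mean(A) = (5 + 7 + 1 + 1 + 5) / 5 = 19/5 = 3.8
  mean(B) = (5 + 6 + 1 + 2 + 4) / 5 = 18/5 = 3.6

Step 2 — sample variances and covariances s[i,j] = (1/(n-1)) · Σ_k (x_{k,i} - mean_i) · (x_{k,j} - mean_j), with n-1 = 4:
  s[A,A] = ((1.2)·(1.2) + (3.2)·(3.2) + (-2.8)·(-2.8) + (-2.8)·(-2.8) + (1.2)·(1.2)) / 4 = 28.8/4 = 7.2
  s[A,B] = ((1.2)·(1.4) + (3.2)·(2.4) + (-2.8)·(-2.6) + (-2.8)·(-1.6) + (1.2)·(0.4)) / 4 = 21.6/4 = 5.4
  s[B,B] = ((1.4)·(1.4) + (2.4)·(2.4) + (-2.6)·(-2.6) + (-1.6)·(-1.6) + (0.4)·(0.4)) / 4 = 17.2/4 = 4.3
  Sample standard deviations s_i = √(s[i,i]):
  s(A) = √(7.2) = 2.6833
  s(B) = √(4.3) = 2.0736

Step 3 — r_{ij} = s_{ij} / (s_i · s_j):
  r[A,A] = 1 (diagonal).
  r[A,B] = 5.4 / (2.6833 · 2.0736) = 5.4 / 5.5642 = 0.9705
  r[B,B] = 1 (diagonal).

R is symmetric with unit diagonal. Assembling:

R = [[1, 0.9705],
 [0.9705, 1]]


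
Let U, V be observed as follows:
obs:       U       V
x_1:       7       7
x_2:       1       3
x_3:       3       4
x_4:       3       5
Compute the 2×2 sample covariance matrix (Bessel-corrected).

Step 1 — column means:
  mean(U) = (7 + 1 + 3 + 3) / 4 = 14/4 = 3.5
  mean(V) = (7 + 3 + 4 + 5) / 4 = 19/4 = 4.75

Step 2 — sample covariance S[i,j] = (1/(n-1)) · Σ_k (x_{k,i} - mean_i) · (x_{k,j} - mean_j), with n-1 = 3.
  S[U,U] = ((3.5)·(3.5) + (-2.5)·(-2.5) + (-0.5)·(-0.5) + (-0.5)·(-0.5)) / 3 = 19/3 = 6.3333
  S[U,V] = ((3.5)·(2.25) + (-2.5)·(-1.75) + (-0.5)·(-0.75) + (-0.5)·(0.25)) / 3 = 12.5/3 = 4.1667
  S[V,V] = ((2.25)·(2.25) + (-1.75)·(-1.75) + (-0.75)·(-0.75) + (0.25)·(0.25)) / 3 = 8.75/3 = 2.9167

S is symmetric (S[j,i] = S[i,j]). Assembling:

S = [[6.3333, 4.1667],
 [4.1667, 2.9167]]


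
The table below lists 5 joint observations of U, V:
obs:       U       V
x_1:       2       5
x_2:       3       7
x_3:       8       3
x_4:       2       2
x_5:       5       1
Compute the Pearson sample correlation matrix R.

Step 1 — column means:
  mean(U) = (2 + 3 + 8 + 2 + 5) / 5 = 20/5 = 4
  mean(V) = (5 + 7 + 3 + 2 + 1) / 5 = 18/5 = 3.6

Step 2 — sample variances and covariances s[i,j] = (1/(n-1)) · Σ_k (x_{k,i} - mean_i) · (x_{k,j} - mean_j), with n-1 = 4:
  s[U,U] = ((-2)·(-2) + (-1)·(-1) + (4)·(4) + (-2)·(-2) + (1)·(1)) / 4 = 26/4 = 6.5
  s[U,V] = ((-2)·(1.4) + (-1)·(3.4) + (4)·(-0.6) + (-2)·(-1.6) + (1)·(-2.6)) / 4 = -8/4 = -2
  s[V,V] = ((1.4)·(1.4) + (3.4)·(3.4) + (-0.6)·(-0.6) + (-1.6)·(-1.6) + (-2.6)·(-2.6)) / 4 = 23.2/4 = 5.8
  Sample standard deviations s_i = √(s[i,i]):
  s(U) = √(6.5) = 2.5495
  s(V) = √(5.8) = 2.4083

Step 3 — r_{ij} = s_{ij} / (s_i · s_j):
  r[U,U] = 1 (diagonal).
  r[U,V] = -2 / (2.5495 · 2.4083) = -2 / 6.14 = -0.3257
  r[V,V] = 1 (diagonal).

R is symmetric with unit diagonal. Assembling:

R = [[1, -0.3257],
 [-0.3257, 1]]


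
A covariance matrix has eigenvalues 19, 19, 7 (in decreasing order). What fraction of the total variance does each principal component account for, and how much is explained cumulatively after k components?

Step 1 — total variance = trace(Sigma) = Σ λ_i = 19 + 19 + 7 = 45.

Step 2 — fraction explained by component i = λ_i / Σ λ:
  PC1: 19/45 = 0.4222
  PC2: 19/45 = 0.4222
  PC3: 7/45 = 0.1556

Step 3 — cumulative fraction after k components = (λ_1 + ... + λ_k) / Σ λ:
  k = 1: 19/45 = 0.4222
  k = 2: (19 + 19)/45 = 38/45 = 0.8444
  k = 3: (19 + 19 + 7)/45 = 45/45 = 1

Summary (fraction, with percent):

explained: PC1 0.4222 (42.22%), PC2 0.4222 (42.22%), PC3 0.1556 (15.56%);  cumulative: 0.4222, 0.8444, 1


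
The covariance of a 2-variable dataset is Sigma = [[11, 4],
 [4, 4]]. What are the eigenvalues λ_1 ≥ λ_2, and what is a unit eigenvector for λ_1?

Step 1 — characteristic polynomial of 2×2 Sigma:
  det(Sigma - λI) = λ² - trace · λ + det = 0.
  trace = 11 + 4 = 15, det = 11·4 - (4)² = 28.
Step 2 — discriminant:
  Δ = trace² - 4·det = 225 - 112 = 113.
Step 3 — eigenvalues:
  λ = (trace ± √Δ)/2 = (15 ± 10.6301)/2,
  λ_1 = 12.8151,  λ_2 = 2.1849.

Step 4 — unit eigenvector for λ_1: solve (Sigma - λ_1 I)v = 0. First row:
  (11 - 12.8151)·v_x + (4)·v_y = 0, i.e. (-1.8151)·v_x + (4)·v_y = 0,
  so v ∝ (b, λ_1 - a) = (4, 1.8151) = u.
  ||u|| = √((4)² + (1.8151)²) = √(19.2945) ≈ 4.3925,
  v_1 = u/||u|| ≈ (0.9106, 0.4132) (||v_1|| = 1).

λ_1 = 12.8151,  λ_2 = 2.1849;  v_1 ≈ (0.9106, 0.4132)


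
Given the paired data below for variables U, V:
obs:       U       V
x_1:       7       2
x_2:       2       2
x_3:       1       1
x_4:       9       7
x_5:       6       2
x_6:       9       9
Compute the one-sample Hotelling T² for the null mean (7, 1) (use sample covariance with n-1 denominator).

Step 1 — sample mean vector:
  mean(U) = (7 + 2 + 1 + 9 + 6 + 9) / 6 = 34/6 = 5.6667
  mean(V) = (2 + 2 + 1 + 7 + 2 + 9) / 6 = 23/6 = 3.8333
  x̄ = (5.6667, 3.8333),  deviation x̄ - mu_0 = (5.6667, 3.8333) - (7, 1) = (-1.3333, 2.8333).

Step 2 — sample covariance matrix, S[i,j] = (1/(n-1)) · Σ_k (x_{k,i} - mean_i) · (x_{k,j} - mean_j), divisor n-1 = 5:
  S[U,U] = ((1.3333)·(1.3333) + (-3.6667)·(-3.6667) + (-4.6667)·(-4.6667) + (3.3333)·(3.3333) + (0.3333)·(0.3333) + (3.3333)·(3.3333)) / 5 = 59.3333/5 = 11.8667
  S[U,V] = ((1.3333)·(-1.8333) + (-3.6667)·(-1.8333) + (-4.6667)·(-2.8333) + (3.3333)·(3.1667) + (0.3333)·(-1.8333) + (3.3333)·(5.1667)) / 5 = 44.6667/5 = 8.9333
  S[V,V] = ((-1.8333)·(-1.8333) + (-1.8333)·(-1.8333) + (-2.8333)·(-2.8333) + (3.1667)·(3.1667) + (-1.8333)·(-1.8333) + (5.1667)·(5.1667)) / 5 = 54.8333/5 = 10.9667
  S = [[11.8667, 8.9333],
 [8.9333, 10.9667]].

Step 3 — invert S. det(S) = 11.8667·10.9667 - (8.9333)² = 50.3333.
  S^{-1} = (1/det) · [[d, -b], [-b, a]] = [[0.2179, -0.1775],
 [-0.1775, 0.2358]].

Step 4 — quadratic form (x̄ - mu_0)^T · S^{-1} · (x̄ - mu_0):
  S^{-1} · (x̄ - mu_0) = (-0.7934, 0.9046),
  (x̄ - mu_0)^T · [...] = (-1.3333)·(-0.7934) + (2.8333)·(0.9046) = 3.621.

Step 5 — scale by n: T² = 6 · 3.621 = 21.7258.

T² ≈ 21.7258


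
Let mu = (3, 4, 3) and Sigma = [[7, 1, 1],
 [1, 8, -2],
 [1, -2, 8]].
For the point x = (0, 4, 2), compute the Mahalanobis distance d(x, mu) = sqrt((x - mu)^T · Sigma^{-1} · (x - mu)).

Step 1 — centre the observation: (x - mu) = (-3, 0, -1).

Step 2 — invert Sigma (cofactor / det for 3×3, or solve directly):
  Sigma^{-1} = [[0.15, -0.025, -0.025],
 [-0.025, 0.1375, 0.0375],
 [-0.025, 0.0375, 0.1375]].

Step 3 — form the quadratic (x - mu)^T · Sigma^{-1} · (x - mu):
  Sigma^{-1} · (x - mu) = (-0.425, 0.0375, -0.0625).
  (x - mu)^T · [Sigma^{-1} · (x - mu)] = (-3)·(-0.425) + (0)·(0.0375) + (-1)·(-0.0625) = 1.3375.

Step 4 — take square root: d = √(1.3375) ≈ 1.1565.

d(x, mu) = √(1.3375) ≈ 1.1565


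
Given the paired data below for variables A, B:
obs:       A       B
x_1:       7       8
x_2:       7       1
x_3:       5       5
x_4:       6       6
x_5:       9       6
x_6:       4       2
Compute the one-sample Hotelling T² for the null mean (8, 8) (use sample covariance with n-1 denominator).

Step 1 — sample mean vector:
  mean(A) = (7 + 7 + 5 + 6 + 9 + 4) / 6 = 38/6 = 6.3333
  mean(B) = (8 + 1 + 5 + 6 + 6 + 2) / 6 = 28/6 = 4.6667
  x̄ = (6.3333, 4.6667),  deviation x̄ - mu_0 = (6.3333, 4.6667) - (8, 8) = (-1.6667, -3.3333).

Step 2 — sample covariance matrix, S[i,j] = (1/(n-1)) · Σ_k (x_{k,i} - mean_i) · (x_{k,j} - mean_j), divisor n-1 = 5:
  S[A,A] = ((0.6667)·(0.6667) + (0.6667)·(0.6667) + (-1.3333)·(-1.3333) + (-0.3333)·(-0.3333) + (2.6667)·(2.6667) + (-2.3333)·(-2.3333)) / 5 = 15.3333/5 = 3.0667
  S[A,B] = ((0.6667)·(3.3333) + (0.6667)·(-3.6667) + (-1.3333)·(0.3333) + (-0.3333)·(1.3333) + (2.6667)·(1.3333) + (-2.3333)·(-2.6667)) / 5 = 8.6667/5 = 1.7333
  S[B,B] = ((3.3333)·(3.3333) + (-3.6667)·(-3.6667) + (0.3333)·(0.3333) + (1.3333)·(1.3333) + (1.3333)·(1.3333) + (-2.6667)·(-2.6667)) / 5 = 35.3333/5 = 7.0667
  S = [[3.0667, 1.7333],
 [1.7333, 7.0667]].

Step 3 — invert S. det(S) = 3.0667·7.0667 - (1.7333)² = 18.6667.
  S^{-1} = (1/det) · [[d, -b], [-b, a]] = [[0.3786, -0.0929],
 [-0.0929, 0.1643]].

Step 4 — quadratic form (x̄ - mu_0)^T · S^{-1} · (x̄ - mu_0):
  S^{-1} · (x̄ - mu_0) = (-0.3214, -0.3929),
  (x̄ - mu_0)^T · [...] = (-1.6667)·(-0.3214) + (-3.3333)·(-0.3929) = 1.8452.

Step 5 — scale by n: T² = 6 · 1.8452 = 11.0714.

T² ≈ 11.0714


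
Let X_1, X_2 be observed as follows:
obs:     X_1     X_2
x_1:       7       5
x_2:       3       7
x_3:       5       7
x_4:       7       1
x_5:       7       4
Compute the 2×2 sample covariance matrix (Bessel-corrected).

Step 1 — column means:
  mean(X_1) = (7 + 3 + 5 + 7 + 7) / 5 = 29/5 = 5.8
  mean(X_2) = (5 + 7 + 7 + 1 + 4) / 5 = 24/5 = 4.8

Step 2 — sample covariance S[i,j] = (1/(n-1)) · Σ_k (x_{k,i} - mean_i) · (x_{k,j} - mean_j), with n-1 = 4.
  S[X_1,X_1] = ((1.2)·(1.2) + (-2.8)·(-2.8) + (-0.8)·(-0.8) + (1.2)·(1.2) + (1.2)·(1.2)) / 4 = 12.8/4 = 3.2
  S[X_1,X_2] = ((1.2)·(0.2) + (-2.8)·(2.2) + (-0.8)·(2.2) + (1.2)·(-3.8) + (1.2)·(-0.8)) / 4 = -13.2/4 = -3.3
  S[X_2,X_2] = ((0.2)·(0.2) + (2.2)·(2.2) + (2.2)·(2.2) + (-3.8)·(-3.8) + (-0.8)·(-0.8)) / 4 = 24.8/4 = 6.2

S is symmetric (S[j,i] = S[i,j]). Assembling:

S = [[3.2, -3.3],
 [-3.3, 6.2]]


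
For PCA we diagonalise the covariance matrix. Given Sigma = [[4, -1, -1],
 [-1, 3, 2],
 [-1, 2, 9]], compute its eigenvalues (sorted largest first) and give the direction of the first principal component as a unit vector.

Step 1 — characteristic polynomial p(λ) = det(λI - Sigma) = λ³ - tr·λ² + c_1·λ - det, where tr = trace, c_1 = sum of the principal 2×2 minors, det = det(Sigma):
  tr = 4 + 3 + 9 = 16,
  c_1 = (4·3 - (-1)²) + (4·9 - (-1)²) + (3·9 - (2)²) = 11 + 35 + 23 = 69,
  det = 4·(3·9 - (2)²) - (-1)·((-1)·9 - (2)·(-1)) + (-1)·((-1)·(2) - 3·(-1)) = 4·(23) - (-1)·(-7) + (-1)·(1) = 84.
  So p(λ) = λ³ - 16λ² + 69λ - 84.
Step 2 — look for an integer root (rational root theorem: any rational root is an integer divisor of 84). Testing λ = 4:
  p(4) = 64 - 256 + 276 - 84 = 0  ✓
  Dividing out (λ - 4): p(λ) = (λ - 4)(λ² - 12λ + 21).
Step 3 — remaining eigenvalues from the quadratic λ² - 12λ + 21 = 0:
  Δ = 12² - 4·21 = 144 - 84 = 60,  λ = (12 ± √60)/2 = (12 ± 7.746)/2 ≈ 9.873 or 2.127.
  Sorted: λ_1 = 9.873,  λ_2 = 4,  λ_3 = 2.127  (check: sum = 16 = tr ✓).

Step 4 — unit eigenvector for λ_1 ≈ 9.873: v spans the null space of (Sigma - λ_1 I), whose rows are
  r_1 = (-5.873, -1, -1),  r_2 = (-1, -6.873, 2),  r_3 = (-1, 2, -0.873).
  v is orthogonal to every row, so take v ∝ r_1 × r_2 = ((-1)·(2) - (-1)·(-6.873), (-1)·(-1) - (-5.873)·(2), (-5.873)·(-6.873) - (-1)·(-1)) ≈ (-8.873, 12.746, 39.3649).
  Rescale (multiply by -1 so the first nonzero entry is positive): u = (8.873, -12.746, -39.3649).
  ||u|| = √((8.873)² + (-12.746)² + (-39.3649)²) = √(1790.7862) ≈ 42.3177,  v_1 = u/||u|| ≈ (0.2097, -0.3012, -0.9302) (||v_1|| = 1).

λ_1 = 9.873,  λ_2 = 4,  λ_3 = 2.127;  v_1 ≈ (0.2097, -0.3012, -0.9302)


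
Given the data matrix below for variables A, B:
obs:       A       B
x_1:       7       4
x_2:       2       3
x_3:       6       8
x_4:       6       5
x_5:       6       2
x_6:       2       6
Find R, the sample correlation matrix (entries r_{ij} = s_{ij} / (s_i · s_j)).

Step 1 — column means:
  mean(A) = (7 + 2 + 6 + 6 + 6 + 2) / 6 = 29/6 = 4.8333
  mean(B) = (4 + 3 + 8 + 5 + 2 + 6) / 6 = 28/6 = 4.6667

Step 2 — sample variances and covariances s[i,j] = (1/(n-1)) · Σ_k (x_{k,i} - mean_i) · (x_{k,j} - mean_j), with n-1 = 5:
  s[A,A] = ((2.1667)·(2.1667) + (-2.8333)·(-2.8333) + (1.1667)·(1.1667) + (1.1667)·(1.1667) + (1.1667)·(1.1667) + (-2.8333)·(-2.8333)) / 5 = 24.8333/5 = 4.9667
  s[A,B] = ((2.1667)·(-0.6667) + (-2.8333)·(-1.6667) + (1.1667)·(3.3333) + (1.1667)·(0.3333) + (1.1667)·(-2.6667) + (-2.8333)·(1.3333)) / 5 = 0.6667/5 = 0.1333
  s[B,B] = ((-0.6667)·(-0.6667) + (-1.6667)·(-1.6667) + (3.3333)·(3.3333) + (0.3333)·(0.3333) + (-2.6667)·(-2.6667) + (1.3333)·(1.3333)) / 5 = 23.3333/5 = 4.6667
  Sample standard deviations s_i = √(s[i,i]):
  s(A) = √(4.9667) = 2.2286
  s(B) = √(4.6667) = 2.1602

Step 3 — r_{ij} = s_{ij} / (s_i · s_j):
  r[A,A] = 1 (diagonal).
  r[A,B] = 0.1333 / (2.2286 · 2.1602) = 0.1333 / 4.8143 = 0.0277
  r[B,B] = 1 (diagonal).

R is symmetric with unit diagonal. Assembling:

R = [[1, 0.0277],
 [0.0277, 1]]


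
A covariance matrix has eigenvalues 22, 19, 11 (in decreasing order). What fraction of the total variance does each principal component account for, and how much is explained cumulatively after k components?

Step 1 — total variance = trace(Sigma) = Σ λ_i = 22 + 19 + 11 = 52.

Step 2 — fraction explained by component i = λ_i / Σ λ:
  PC1: 22/52 = 0.4231
  PC2: 19/52 = 0.3654
  PC3: 11/52 = 0.2115

Step 3 — cumulative fraction after k components = (λ_1 + ... + λ_k) / Σ λ:
  k = 1: 22/52 = 0.4231
  k = 2: (22 + 19)/52 = 41/52 = 0.7885
  k = 3: (22 + 19 + 11)/52 = 52/52 = 1

Summary (fraction, with percent):

explained: PC1 0.4231 (42.31%), PC2 0.3654 (36.54%), PC3 0.2115 (21.15%);  cumulative: 0.4231, 0.7885, 1


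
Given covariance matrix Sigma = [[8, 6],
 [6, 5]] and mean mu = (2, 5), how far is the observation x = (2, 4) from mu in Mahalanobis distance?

Step 1 — centre the observation: (x - mu) = (0, -1).

Step 2 — invert Sigma. det(Sigma) = 8·5 - (6)² = 4.
  Sigma^{-1} = (1/det) · [[d, -b], [-b, a]] = [[1.25, -1.5],
 [-1.5, 2]].

Step 3 — form the quadratic (x - mu)^T · Sigma^{-1} · (x - mu):
  Sigma^{-1} · (x - mu) = (1.5, -2).
  (x - mu)^T · [Sigma^{-1} · (x - mu)] = (0)·(1.5) + (-1)·(-2) = 2.

Step 4 — take square root: d = √(2) ≈ 1.4142.

d(x, mu) = √(2) ≈ 1.4142


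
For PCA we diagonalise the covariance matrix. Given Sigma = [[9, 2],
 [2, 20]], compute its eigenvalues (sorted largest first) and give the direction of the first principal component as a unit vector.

Step 1 — characteristic polynomial of 2×2 Sigma:
  det(Sigma - λI) = λ² - trace · λ + det = 0.
  trace = 9 + 20 = 29, det = 9·20 - (2)² = 176.
Step 2 — discriminant:
  Δ = trace² - 4·det = 841 - 704 = 137.
Step 3 — eigenvalues:
  λ = (trace ± √Δ)/2 = (29 ± 11.7047)/2,
  λ_1 = 20.3523,  λ_2 = 8.6477.

Step 4 — unit eigenvector for λ_1: solve (Sigma - λ_1 I)v = 0. First row:
  (9 - 20.3523)·v_x + (2)·v_y = 0, i.e. (-11.3523)·v_x + (2)·v_y = 0,
  so v ∝ (b, λ_1 - a) = (2, 11.3523) = u.
  ||u|| = √((2)² + (11.3523)²) = √(132.8758) ≈ 11.5272,
  v_1 = u/||u|| ≈ (0.1735, 0.9848) (||v_1|| = 1).

λ_1 = 20.3523,  λ_2 = 8.6477;  v_1 ≈ (0.1735, 0.9848)


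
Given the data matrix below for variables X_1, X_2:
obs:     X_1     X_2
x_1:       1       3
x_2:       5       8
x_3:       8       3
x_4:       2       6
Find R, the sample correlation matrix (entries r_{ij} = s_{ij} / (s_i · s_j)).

Step 1 — column means:
  mean(X_1) = (1 + 5 + 8 + 2) / 4 = 16/4 = 4
  mean(X_2) = (3 + 8 + 3 + 6) / 4 = 20/4 = 5

Step 2 — sample variances and covariances s[i,j] = (1/(n-1)) · Σ_k (x_{k,i} - mean_i) · (x_{k,j} - mean_j), with n-1 = 3:
  s[X_1,X_1] = ((-3)·(-3) + (1)·(1) + (4)·(4) + (-2)·(-2)) / 3 = 30/3 = 10
  s[X_1,X_2] = ((-3)·(-2) + (1)·(3) + (4)·(-2) + (-2)·(1)) / 3 = -1/3 = -0.3333
  s[X_2,X_2] = ((-2)·(-2) + (3)·(3) + (-2)·(-2) + (1)·(1)) / 3 = 18/3 = 6
  Sample standard deviations s_i = √(s[i,i]):
  s(X_1) = √(10) = 3.1623
  s(X_2) = √(6) = 2.4495

Step 3 — r_{ij} = s_{ij} / (s_i · s_j):
  r[X_1,X_1] = 1 (diagonal).
  r[X_1,X_2] = -0.3333 / (3.1623 · 2.4495) = -0.3333 / 7.746 = -0.043
  r[X_2,X_2] = 1 (diagonal).

R is symmetric with unit diagonal. Assembling:

R = [[1, -0.043],
 [-0.043, 1]]


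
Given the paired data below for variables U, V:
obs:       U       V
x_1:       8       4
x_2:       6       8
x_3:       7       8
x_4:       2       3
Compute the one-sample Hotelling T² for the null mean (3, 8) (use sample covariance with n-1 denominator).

Step 1 — sample mean vector:
  mean(U) = (8 + 6 + 7 + 2) / 4 = 23/4 = 5.75
  mean(V) = (4 + 8 + 8 + 3) / 4 = 23/4 = 5.75
  x̄ = (5.75, 5.75),  deviation x̄ - mu_0 = (5.75, 5.75) - (3, 8) = (2.75, -2.25).

Step 2 — sample covariance matrix, S[i,j] = (1/(n-1)) · Σ_k (x_{k,i} - mean_i) · (x_{k,j} - mean_j), divisor n-1 = 3:
  S[U,U] = ((2.25)·(2.25) + (0.25)·(0.25) + (1.25)·(1.25) + (-3.75)·(-3.75)) / 3 = 20.75/3 = 6.9167
  S[U,V] = ((2.25)·(-1.75) + (0.25)·(2.25) + (1.25)·(2.25) + (-3.75)·(-2.75)) / 3 = 9.75/3 = 3.25
  S[V,V] = ((-1.75)·(-1.75) + (2.25)·(2.25) + (2.25)·(2.25) + (-2.75)·(-2.75)) / 3 = 20.75/3 = 6.9167
  S = [[6.9167, 3.25],
 [3.25, 6.9167]].

Step 3 — invert S. det(S) = 6.9167·6.9167 - (3.25)² = 37.2778.
  S^{-1} = (1/det) · [[d, -b], [-b, a]] = [[0.1855, -0.0872],
 [-0.0872, 0.1855]].

Step 4 — quadratic form (x̄ - mu_0)^T · S^{-1} · (x̄ - mu_0):
  S^{-1} · (x̄ - mu_0) = (0.7064, -0.6572),
  (x̄ - mu_0)^T · [...] = (2.75)·(0.7064) + (-2.25)·(-0.6572) = 3.4214.

Step 5 — scale by n: T² = 4 · 3.4214 = 13.6855.

T² ≈ 13.6855


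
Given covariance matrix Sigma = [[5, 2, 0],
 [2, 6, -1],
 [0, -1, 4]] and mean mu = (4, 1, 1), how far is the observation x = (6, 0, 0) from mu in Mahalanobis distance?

Step 1 — centre the observation: (x - mu) = (2, -1, -1).

Step 2 — invert Sigma (cofactor / det for 3×3, or solve directly):
  Sigma^{-1} = [[0.2323, -0.0808, -0.0202],
 [-0.0808, 0.202, 0.0505],
 [-0.0202, 0.0505, 0.2626]].

Step 3 — form the quadratic (x - mu)^T · Sigma^{-1} · (x - mu):
  Sigma^{-1} · (x - mu) = (0.5657, -0.4141, -0.3535).
  (x - mu)^T · [Sigma^{-1} · (x - mu)] = (2)·(0.5657) + (-1)·(-0.4141) + (-1)·(-0.3535) = 1.899.

Step 4 — take square root: d = √(1.899) ≈ 1.378.

d(x, mu) = √(1.899) ≈ 1.378


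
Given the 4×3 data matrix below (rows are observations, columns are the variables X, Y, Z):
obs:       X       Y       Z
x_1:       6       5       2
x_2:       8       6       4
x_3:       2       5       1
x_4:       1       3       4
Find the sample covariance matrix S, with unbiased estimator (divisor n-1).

Step 1 — column means:
  mean(X) = (6 + 8 + 2 + 1) / 4 = 17/4 = 4.25
  mean(Y) = (5 + 6 + 5 + 3) / 4 = 19/4 = 4.75
  mean(Z) = (2 + 4 + 1 + 4) / 4 = 11/4 = 2.75

Step 2 — sample covariance S[i,j] = (1/(n-1)) · Σ_k (x_{k,i} - mean_i) · (x_{k,j} - mean_j), with n-1 = 3.
  S[X,X] = ((1.75)·(1.75) + (3.75)·(3.75) + (-2.25)·(-2.25) + (-3.25)·(-3.25)) / 3 = 32.75/3 = 10.9167
  S[X,Y] = ((1.75)·(0.25) + (3.75)·(1.25) + (-2.25)·(0.25) + (-3.25)·(-1.75)) / 3 = 10.25/3 = 3.4167
  S[X,Z] = ((1.75)·(-0.75) + (3.75)·(1.25) + (-2.25)·(-1.75) + (-3.25)·(1.25)) / 3 = 3.25/3 = 1.0833
  S[Y,Y] = ((0.25)·(0.25) + (1.25)·(1.25) + (0.25)·(0.25) + (-1.75)·(-1.75)) / 3 = 4.75/3 = 1.5833
  S[Y,Z] = ((0.25)·(-0.75) + (1.25)·(1.25) + (0.25)·(-1.75) + (-1.75)·(1.25)) / 3 = -1.25/3 = -0.4167
  S[Z,Z] = ((-0.75)·(-0.75) + (1.25)·(1.25) + (-1.75)·(-1.75) + (1.25)·(1.25)) / 3 = 6.75/3 = 2.25

S is symmetric (S[j,i] = S[i,j]). Assembling:

S = [[10.9167, 3.4167, 1.0833],
 [3.4167, 1.5833, -0.4167],
 [1.0833, -0.4167, 2.25]]


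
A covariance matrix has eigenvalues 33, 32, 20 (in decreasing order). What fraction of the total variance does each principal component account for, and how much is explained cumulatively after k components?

Step 1 — total variance = trace(Sigma) = Σ λ_i = 33 + 32 + 20 = 85.

Step 2 — fraction explained by component i = λ_i / Σ λ:
  PC1: 33/85 = 0.3882
  PC2: 32/85 = 0.3765
  PC3: 20/85 = 0.2353

Step 3 — cumulative fraction after k components = (λ_1 + ... + λ_k) / Σ λ:
  k = 1: 33/85 = 0.3882
  k = 2: (33 + 32)/85 = 65/85 = 0.7647
  k = 3: (33 + 32 + 20)/85 = 85/85 = 1

Summary (fraction, with percent):

explained: PC1 0.3882 (38.82%), PC2 0.3765 (37.65%), PC3 0.2353 (23.53%);  cumulative: 0.3882, 0.7647, 1


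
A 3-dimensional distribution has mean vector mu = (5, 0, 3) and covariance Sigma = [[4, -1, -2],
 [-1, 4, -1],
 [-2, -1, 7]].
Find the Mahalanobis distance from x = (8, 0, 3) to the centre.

Step 1 — centre the observation: (x - mu) = (3, 0, 0).

Step 2 — invert Sigma (cofactor / det for 3×3, or solve directly):
  Sigma^{-1} = [[0.3333, 0.1111, 0.1111],
 [0.1111, 0.2963, 0.0741],
 [0.1111, 0.0741, 0.1852]].

Step 3 — form the quadratic (x - mu)^T · Sigma^{-1} · (x - mu):
  Sigma^{-1} · (x - mu) = (1, 0.3333, 0.3333).
  (x - mu)^T · [Sigma^{-1} · (x - mu)] = (3)·(1) + (0)·(0.3333) + (0)·(0.3333) = 3.

Step 4 — take square root: d = √(3) ≈ 1.7321.

d(x, mu) = √(3) ≈ 1.7321


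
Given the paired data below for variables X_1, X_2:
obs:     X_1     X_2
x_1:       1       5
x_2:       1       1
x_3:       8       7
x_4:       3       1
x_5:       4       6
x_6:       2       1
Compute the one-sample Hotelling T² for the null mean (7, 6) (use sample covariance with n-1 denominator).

Step 1 — sample mean vector:
  mean(X_1) = (1 + 1 + 8 + 3 + 4 + 2) / 6 = 19/6 = 3.1667
  mean(X_2) = (5 + 1 + 7 + 1 + 6 + 1) / 6 = 21/6 = 3.5
  x̄ = (3.1667, 3.5),  deviation x̄ - mu_0 = (3.1667, 3.5) - (7, 6) = (-3.8333, -2.5).

Step 2 — sample covariance matrix, S[i,j] = (1/(n-1)) · Σ_k (x_{k,i} - mean_i) · (x_{k,j} - mean_j), divisor n-1 = 5:
  S[X_1,X_1] = ((-2.1667)·(-2.1667) + (-2.1667)·(-2.1667) + (4.8333)·(4.8333) + (-0.1667)·(-0.1667) + (0.8333)·(0.8333) + (-1.1667)·(-1.1667)) / 5 = 34.8333/5 = 6.9667
  S[X_1,X_2] = ((-2.1667)·(1.5) + (-2.1667)·(-2.5) + (4.8333)·(3.5) + (-0.1667)·(-2.5) + (0.8333)·(2.5) + (-1.1667)·(-2.5)) / 5 = 24.5/5 = 4.9
  S[X_2,X_2] = ((1.5)·(1.5) + (-2.5)·(-2.5) + (3.5)·(3.5) + (-2.5)·(-2.5) + (2.5)·(2.5) + (-2.5)·(-2.5)) / 5 = 39.5/5 = 7.9
  S = [[6.9667, 4.9],
 [4.9, 7.9]].

Step 3 — invert S. det(S) = 6.9667·7.9 - (4.9)² = 31.0267.
  S^{-1} = (1/det) · [[d, -b], [-b, a]] = [[0.2546, -0.1579],
 [-0.1579, 0.2245]].

Step 4 — quadratic form (x̄ - mu_0)^T · S^{-1} · (x̄ - mu_0):
  S^{-1} · (x̄ - mu_0) = (-0.5812, 0.044),
  (x̄ - mu_0)^T · [...] = (-3.8333)·(-0.5812) + (-2.5)·(0.044) = 2.1179.

Step 5 — scale by n: T² = 6 · 2.1179 = 12.7073.

T² ≈ 12.7073


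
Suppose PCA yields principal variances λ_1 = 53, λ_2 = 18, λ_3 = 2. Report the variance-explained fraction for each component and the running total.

Step 1 — total variance = trace(Sigma) = Σ λ_i = 53 + 18 + 2 = 73.

Step 2 — fraction explained by component i = λ_i / Σ λ:
  PC1: 53/73 = 0.726
  PC2: 18/73 = 0.2466
  PC3: 2/73 = 0.0274

Step 3 — cumulative fraction after k components = (λ_1 + ... + λ_k) / Σ λ:
  k = 1: 53/73 = 0.726
  k = 2: (53 + 18)/73 = 71/73 = 0.9726
  k = 3: (53 + 18 + 2)/73 = 73/73 = 1

Summary (fraction, with percent):

explained: PC1 0.726 (72.6%), PC2 0.2466 (24.66%), PC3 0.0274 (2.74%);  cumulative: 0.726, 0.9726, 1


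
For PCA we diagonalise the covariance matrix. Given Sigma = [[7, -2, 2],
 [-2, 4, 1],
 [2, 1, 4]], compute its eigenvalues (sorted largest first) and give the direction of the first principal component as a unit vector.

Step 1 — characteristic polynomial p(λ) = det(λI - Sigma) = λ³ - tr·λ² + c_1·λ - det, where tr = trace, c_1 = sum of the principal 2×2 minors, det = det(Sigma):
  tr = 7 + 4 + 4 = 15,
  c_1 = (7·4 - (-2)²) + (7·4 - (2)²) + (4·4 - (1)²) = 24 + 24 + 15 = 63,
  det = 7·(4·4 - (1)²) - (-2)·((-2)·4 - (1)·(2)) + (2)·((-2)·(1) - 4·(2)) = 7·(15) - (-2)·(-10) + (2)·(-10) = 65.
  So p(λ) = λ³ - 15λ² + 63λ - 65.
Step 2 — look for an integer root (rational root theorem: any rational root is an integer divisor of 65). Testing λ = 5:
  p(5) = 125 - 375 + 315 - 65 = 0  ✓
  Dividing out (λ - 5): p(λ) = (λ - 5)(λ² - 10λ + 13).
Step 3 — remaining eigenvalues from the quadratic λ² - 10λ + 13 = 0:
  Δ = 10² - 4·13 = 100 - 52 = 48,  λ = (10 ± √48)/2 = (10 ± 6.9282)/2 ≈ 8.4641 or 1.5359.
  Sorted: λ_1 = 8.4641,  λ_2 = 5,  λ_3 = 1.5359  (check: sum = 15 = tr ✓).

Step 4 — unit eigenvector for λ_1 ≈ 8.4641: v spans the null space of (Sigma - λ_1 I), whose rows are
  r_1 = (-1.4641, -2, 2),  r_2 = (-2, -4.4641, 1),  r_3 = (2, 1, -4.4641).
  v is orthogonal to every row, so take v ∝ r_1 × r_2 = ((-2)·(1) - (2)·(-4.4641), (2)·(-2) - (-1.4641)·(1), (-1.4641)·(-4.4641) - (-2)·(-2)) ≈ (6.9282, -2.5359, 2.5359).
  Let u = (6.9282, -2.5359, 2.5359).
  ||u|| = √((6.9282)² + (-2.5359)² + (2.5359)²) = √(60.8616) ≈ 7.8014,  v_1 = u/||u|| ≈ (0.8881, -0.3251, 0.3251) (||v_1|| = 1).

λ_1 = 8.4641,  λ_2 = 5,  λ_3 = 1.5359;  v_1 ≈ (0.8881, -0.3251, 0.3251)


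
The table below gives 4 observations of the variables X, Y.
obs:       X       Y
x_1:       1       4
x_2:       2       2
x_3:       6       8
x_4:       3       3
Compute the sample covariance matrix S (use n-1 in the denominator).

Step 1 — column means:
  mean(X) = (1 + 2 + 6 + 3) / 4 = 12/4 = 3
  mean(Y) = (4 + 2 + 8 + 3) / 4 = 17/4 = 4.25

Step 2 — sample covariance S[i,j] = (1/(n-1)) · Σ_k (x_{k,i} - mean_i) · (x_{k,j} - mean_j), with n-1 = 3.
  S[X,X] = ((-2)·(-2) + (-1)·(-1) + (3)·(3) + (0)·(0)) / 3 = 14/3 = 4.6667
  S[X,Y] = ((-2)·(-0.25) + (-1)·(-2.25) + (3)·(3.75) + (0)·(-1.25)) / 3 = 14/3 = 4.6667
  S[Y,Y] = ((-0.25)·(-0.25) + (-2.25)·(-2.25) + (3.75)·(3.75) + (-1.25)·(-1.25)) / 3 = 20.75/3 = 6.9167

S is symmetric (S[j,i] = S[i,j]). Assembling:

S = [[4.6667, 4.6667],
 [4.6667, 6.9167]]


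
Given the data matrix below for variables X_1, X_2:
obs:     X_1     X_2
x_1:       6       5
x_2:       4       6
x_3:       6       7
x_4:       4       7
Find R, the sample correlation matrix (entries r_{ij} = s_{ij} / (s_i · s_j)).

Step 1 — column means:
  mean(X_1) = (6 + 4 + 6 + 4) / 4 = 20/4 = 5
  mean(X_2) = (5 + 6 + 7 + 7) / 4 = 25/4 = 6.25

Step 2 — sample variances and covariances s[i,j] = (1/(n-1)) · Σ_k (x_{k,i} - mean_i) · (x_{k,j} - mean_j), with n-1 = 3:
  s[X_1,X_1] = ((1)·(1) + (-1)·(-1) + (1)·(1) + (-1)·(-1)) / 3 = 4/3 = 1.3333
  s[X_1,X_2] = ((1)·(-1.25) + (-1)·(-0.25) + (1)·(0.75) + (-1)·(0.75)) / 3 = -1/3 = -0.3333
  s[X_2,X_2] = ((-1.25)·(-1.25) + (-0.25)·(-0.25) + (0.75)·(0.75) + (0.75)·(0.75)) / 3 = 2.75/3 = 0.9167
  Sample standard deviations s_i = √(s[i,i]):
  s(X_1) = √(1.3333) = 1.1547
  s(X_2) = √(0.9167) = 0.9574

Step 3 — r_{ij} = s_{ij} / (s_i · s_j):
  r[X_1,X_1] = 1 (diagonal).
  r[X_1,X_2] = -0.3333 / (1.1547 · 0.9574) = -0.3333 / 1.1055 = -0.3015
  r[X_2,X_2] = 1 (diagonal).

R is symmetric with unit diagonal. Assembling:

R = [[1, -0.3015],
 [-0.3015, 1]]


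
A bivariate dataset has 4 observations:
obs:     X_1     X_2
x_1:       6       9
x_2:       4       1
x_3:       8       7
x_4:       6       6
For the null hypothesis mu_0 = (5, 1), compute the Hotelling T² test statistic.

Step 1 — sample mean vector:
  mean(X_1) = (6 + 4 + 8 + 6) / 4 = 24/4 = 6
  mean(X_2) = (9 + 1 + 7 + 6) / 4 = 23/4 = 5.75
  x̄ = (6, 5.75),  deviation x̄ - mu_0 = (6, 5.75) - (5, 1) = (1, 4.75).

Step 2 — sample covariance matrix, S[i,j] = (1/(n-1)) · Σ_k (x_{k,i} - mean_i) · (x_{k,j} - mean_j), divisor n-1 = 3:
  S[X_1,X_1] = ((0)·(0) + (-2)·(-2) + (2)·(2) + (0)·(0)) / 3 = 8/3 = 2.6667
  S[X_1,X_2] = ((0)·(3.25) + (-2)·(-4.75) + (2)·(1.25) + (0)·(0.25)) / 3 = 12/3 = 4
  S[X_2,X_2] = ((3.25)·(3.25) + (-4.75)·(-4.75) + (1.25)·(1.25) + (0.25)·(0.25)) / 3 = 34.75/3 = 11.5833
  S = [[2.6667, 4],
 [4, 11.5833]].

Step 3 — invert S. det(S) = 2.6667·11.5833 - (4)² = 14.8889.
  S^{-1} = (1/det) · [[d, -b], [-b, a]] = [[0.778, -0.2687],
 [-0.2687, 0.1791]].

Step 4 — quadratic form (x̄ - mu_0)^T · S^{-1} · (x̄ - mu_0):
  S^{-1} · (x̄ - mu_0) = (-0.4981, 0.5821),
  (x̄ - mu_0)^T · [...] = (1)·(-0.4981) + (4.75)·(0.5821) = 2.2668.

Step 5 — scale by n: T² = 4 · 2.2668 = 9.0672.

T² ≈ 9.0672


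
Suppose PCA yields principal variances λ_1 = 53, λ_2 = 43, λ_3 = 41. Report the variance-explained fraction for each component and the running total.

Step 1 — total variance = trace(Sigma) = Σ λ_i = 53 + 43 + 41 = 137.

Step 2 — fraction explained by component i = λ_i / Σ λ:
  PC1: 53/137 = 0.3869
  PC2: 43/137 = 0.3139
  PC3: 41/137 = 0.2993

Step 3 — cumulative fraction after k components = (λ_1 + ... + λ_k) / Σ λ:
  k = 1: 53/137 = 0.3869
  k = 2: (53 + 43)/137 = 96/137 = 0.7007
  k = 3: (53 + 43 + 41)/137 = 137/137 = 1

Summary (fraction, with percent):

explained: PC1 0.3869 (38.69%), PC2 0.3139 (31.39%), PC3 0.2993 (29.93%);  cumulative: 0.3869, 0.7007, 1


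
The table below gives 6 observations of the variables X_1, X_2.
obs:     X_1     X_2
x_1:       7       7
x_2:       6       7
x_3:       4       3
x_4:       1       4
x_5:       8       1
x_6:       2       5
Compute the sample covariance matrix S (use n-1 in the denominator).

Step 1 — column means:
  mean(X_1) = (7 + 6 + 4 + 1 + 8 + 2) / 6 = 28/6 = 4.6667
  mean(X_2) = (7 + 7 + 3 + 4 + 1 + 5) / 6 = 27/6 = 4.5

Step 2 — sample covariance S[i,j] = (1/(n-1)) · Σ_k (x_{k,i} - mean_i) · (x_{k,j} - mean_j), with n-1 = 5.
  S[X_1,X_1] = ((2.3333)·(2.3333) + (1.3333)·(1.3333) + (-0.6667)·(-0.6667) + (-3.6667)·(-3.6667) + (3.3333)·(3.3333) + (-2.6667)·(-2.6667)) / 5 = 39.3333/5 = 7.8667
  S[X_1,X_2] = ((2.3333)·(2.5) + (1.3333)·(2.5) + (-0.6667)·(-1.5) + (-3.6667)·(-0.5) + (3.3333)·(-3.5) + (-2.6667)·(0.5)) / 5 = -1/5 = -0.2
  S[X_2,X_2] = ((2.5)·(2.5) + (2.5)·(2.5) + (-1.5)·(-1.5) + (-0.5)·(-0.5) + (-3.5)·(-3.5) + (0.5)·(0.5)) / 5 = 27.5/5 = 5.5

S is symmetric (S[j,i] = S[i,j]). Assembling:

S = [[7.8667, -0.2],
 [-0.2, 5.5]]


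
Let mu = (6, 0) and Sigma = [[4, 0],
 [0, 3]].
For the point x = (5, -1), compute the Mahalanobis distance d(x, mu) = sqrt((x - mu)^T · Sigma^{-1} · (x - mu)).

Step 1 — centre the observation: (x - mu) = (-1, -1).

Step 2 — invert Sigma. det(Sigma) = 4·3 - (0)² = 12.
  Sigma^{-1} = (1/det) · [[d, -b], [-b, a]] = [[0.25, 0],
 [0, 0.3333]].

Step 3 — form the quadratic (x - mu)^T · Sigma^{-1} · (x - mu):
  Sigma^{-1} · (x - mu) = (-0.25, -0.3333).
  (x - mu)^T · [Sigma^{-1} · (x - mu)] = (-1)·(-0.25) + (-1)·(-0.3333) = 0.5833.

Step 4 — take square root: d = √(0.5833) ≈ 0.7638.

d(x, mu) = √(0.5833) ≈ 0.7638
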